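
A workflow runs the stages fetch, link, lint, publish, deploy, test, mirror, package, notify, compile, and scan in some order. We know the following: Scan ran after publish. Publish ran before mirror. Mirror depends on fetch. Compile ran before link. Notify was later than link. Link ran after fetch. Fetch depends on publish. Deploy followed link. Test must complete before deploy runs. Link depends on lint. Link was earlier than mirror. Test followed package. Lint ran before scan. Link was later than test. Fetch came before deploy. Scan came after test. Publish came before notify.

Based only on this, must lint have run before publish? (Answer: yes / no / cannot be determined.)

cannot be determined

No chain of stated constraints runs from lint to publish, and none runs from publish to lint either.
So the relative order of lint and publish is not fixed by the given facts.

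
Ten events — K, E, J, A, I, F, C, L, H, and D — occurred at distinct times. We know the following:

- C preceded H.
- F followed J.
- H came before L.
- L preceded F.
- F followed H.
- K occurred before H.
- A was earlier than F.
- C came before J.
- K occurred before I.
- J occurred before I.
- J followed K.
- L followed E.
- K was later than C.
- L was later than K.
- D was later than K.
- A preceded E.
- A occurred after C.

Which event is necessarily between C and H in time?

Tracing the constraints gives C → K → H, so K sits after C and before H.
No other event is forced both after C and before H.

K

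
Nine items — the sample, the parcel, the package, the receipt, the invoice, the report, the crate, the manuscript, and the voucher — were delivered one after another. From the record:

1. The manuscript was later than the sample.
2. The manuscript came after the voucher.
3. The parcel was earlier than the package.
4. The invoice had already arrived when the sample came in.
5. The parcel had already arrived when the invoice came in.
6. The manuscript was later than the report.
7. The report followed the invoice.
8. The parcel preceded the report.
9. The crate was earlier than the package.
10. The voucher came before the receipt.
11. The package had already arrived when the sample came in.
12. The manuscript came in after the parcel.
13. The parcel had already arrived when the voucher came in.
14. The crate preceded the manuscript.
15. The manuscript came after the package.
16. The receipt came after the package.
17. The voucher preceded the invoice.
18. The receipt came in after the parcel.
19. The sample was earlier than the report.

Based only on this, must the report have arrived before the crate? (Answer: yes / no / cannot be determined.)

no

Tracing the constraints gives the crate → the package → the sample → the report, so the crate must come before the report.
That means the report cannot be before the crate.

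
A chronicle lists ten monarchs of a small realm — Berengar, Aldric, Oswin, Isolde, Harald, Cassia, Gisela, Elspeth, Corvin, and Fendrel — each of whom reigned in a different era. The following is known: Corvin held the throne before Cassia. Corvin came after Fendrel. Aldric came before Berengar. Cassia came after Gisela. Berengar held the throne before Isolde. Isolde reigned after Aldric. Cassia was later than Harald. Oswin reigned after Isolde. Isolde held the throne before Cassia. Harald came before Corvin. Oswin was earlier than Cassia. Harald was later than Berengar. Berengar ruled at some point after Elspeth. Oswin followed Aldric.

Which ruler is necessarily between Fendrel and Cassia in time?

Corvin

Tracing the constraints gives Fendrel → Corvin → Cassia, so Corvin sits after Fendrel and before Cassia.
No other ruler is forced both after Fendrel and before Cassia.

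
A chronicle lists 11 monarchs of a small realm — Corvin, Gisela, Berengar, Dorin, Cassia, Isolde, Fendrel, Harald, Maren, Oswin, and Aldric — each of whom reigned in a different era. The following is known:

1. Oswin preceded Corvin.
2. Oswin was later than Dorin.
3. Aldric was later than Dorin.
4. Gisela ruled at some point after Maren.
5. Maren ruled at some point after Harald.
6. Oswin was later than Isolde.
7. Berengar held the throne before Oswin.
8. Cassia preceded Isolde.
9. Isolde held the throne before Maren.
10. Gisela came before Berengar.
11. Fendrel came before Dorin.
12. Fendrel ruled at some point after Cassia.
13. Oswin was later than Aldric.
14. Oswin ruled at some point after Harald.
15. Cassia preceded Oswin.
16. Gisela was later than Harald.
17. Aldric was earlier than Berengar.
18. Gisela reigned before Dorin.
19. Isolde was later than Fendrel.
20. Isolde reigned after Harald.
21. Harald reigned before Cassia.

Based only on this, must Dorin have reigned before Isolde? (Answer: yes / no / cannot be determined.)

no

Tracing the constraints gives Isolde → Maren → Gisela → Dorin, so Isolde must come before Dorin.
That means Dorin cannot be before Isolde.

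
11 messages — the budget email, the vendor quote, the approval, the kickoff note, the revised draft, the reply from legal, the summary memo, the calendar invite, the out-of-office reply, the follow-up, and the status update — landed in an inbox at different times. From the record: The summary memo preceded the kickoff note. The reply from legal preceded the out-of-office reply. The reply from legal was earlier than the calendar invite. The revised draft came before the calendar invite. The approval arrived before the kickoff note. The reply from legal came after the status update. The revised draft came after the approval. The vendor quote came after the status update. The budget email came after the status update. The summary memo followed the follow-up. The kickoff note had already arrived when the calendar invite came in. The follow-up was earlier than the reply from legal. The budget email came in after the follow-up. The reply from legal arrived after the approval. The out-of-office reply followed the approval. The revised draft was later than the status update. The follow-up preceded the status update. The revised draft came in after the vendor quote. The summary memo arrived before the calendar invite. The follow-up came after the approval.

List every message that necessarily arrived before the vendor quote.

the approval, the follow-up, the status update

Directly stated before the vendor quote: the status update.
The approval reaches the vendor quote via the approval → the follow-up → the status update → the vendor quote.
The follow-up reaches the vendor quote via the follow-up → the status update → the vendor quote.
No chain forces the out-of-office reply (or any of the others) ahead of the vendor quote.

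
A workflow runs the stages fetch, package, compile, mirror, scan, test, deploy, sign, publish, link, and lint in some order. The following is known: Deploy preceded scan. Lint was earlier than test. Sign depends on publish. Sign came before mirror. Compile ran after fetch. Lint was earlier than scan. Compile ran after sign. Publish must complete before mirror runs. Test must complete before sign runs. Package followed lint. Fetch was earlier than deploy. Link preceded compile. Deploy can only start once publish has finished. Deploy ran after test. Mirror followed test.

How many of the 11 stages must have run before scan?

5

Directly stated before scan: deploy and lint.
Fetch reaches scan via fetch → deploy → scan.
Publish reaches scan via publish → deploy → scan.
Test reaches scan via test → deploy → scan.
No chain forces compile (or any of the others) ahead of scan.
That's deploy, fetch, lint, publish, and test — 5 in all.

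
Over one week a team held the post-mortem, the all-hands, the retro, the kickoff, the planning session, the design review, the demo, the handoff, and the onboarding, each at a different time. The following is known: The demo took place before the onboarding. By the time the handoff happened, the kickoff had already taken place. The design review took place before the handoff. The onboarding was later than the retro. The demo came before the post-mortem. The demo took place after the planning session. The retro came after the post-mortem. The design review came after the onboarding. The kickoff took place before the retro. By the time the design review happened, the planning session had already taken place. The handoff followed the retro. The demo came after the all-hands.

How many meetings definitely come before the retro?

5

Directly stated before the retro: the kickoff and the post-mortem.
The all-hands reaches the retro via the all-hands → the demo → the post-mortem → the retro.
The demo reaches the retro via the demo → the post-mortem → the retro.
The planning session reaches the retro via the planning session → the demo → the post-mortem → the retro.
That's the all-hands, the demo, the kickoff, the planning session, and the post-mortem — 5 in all.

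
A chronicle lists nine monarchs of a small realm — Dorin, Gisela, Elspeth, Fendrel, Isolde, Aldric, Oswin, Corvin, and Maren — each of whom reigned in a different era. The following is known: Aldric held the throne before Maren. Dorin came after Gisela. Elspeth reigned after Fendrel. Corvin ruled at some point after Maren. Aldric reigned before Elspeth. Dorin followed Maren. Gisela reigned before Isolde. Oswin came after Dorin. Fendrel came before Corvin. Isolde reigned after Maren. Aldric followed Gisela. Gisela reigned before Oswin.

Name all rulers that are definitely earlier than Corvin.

Directly stated before Corvin: Fendrel and Maren.
Aldric reaches Corvin via Aldric → Maren → Corvin.
Gisela reaches Corvin via Gisela → Aldric → Maren → Corvin.

Aldric, Fendrel, Gisela, Maren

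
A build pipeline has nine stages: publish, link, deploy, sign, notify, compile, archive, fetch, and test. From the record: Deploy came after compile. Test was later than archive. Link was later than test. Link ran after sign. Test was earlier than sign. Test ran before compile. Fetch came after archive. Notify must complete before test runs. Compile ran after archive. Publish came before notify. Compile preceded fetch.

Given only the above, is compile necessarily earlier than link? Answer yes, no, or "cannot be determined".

cannot be determined

No chain of stated constraints runs from compile to link, and none runs from link to compile either.
So the relative order of compile and link is not fixed by the given facts.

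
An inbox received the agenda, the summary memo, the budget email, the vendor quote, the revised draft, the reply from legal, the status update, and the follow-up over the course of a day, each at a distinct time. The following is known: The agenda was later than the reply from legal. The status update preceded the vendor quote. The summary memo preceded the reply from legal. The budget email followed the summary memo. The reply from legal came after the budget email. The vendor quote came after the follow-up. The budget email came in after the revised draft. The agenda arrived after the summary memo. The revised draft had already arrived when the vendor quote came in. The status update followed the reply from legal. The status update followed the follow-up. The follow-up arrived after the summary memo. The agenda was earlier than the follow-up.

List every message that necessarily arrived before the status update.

Directly stated before the status update: the follow-up and the reply from legal.
The agenda reaches the status update via the agenda → the follow-up → the status update.
The budget email reaches the status update via the budget email → the reply from legal → the status update.
The revised draft reaches the status update via the revised draft → the budget email → the reply from legal → the status update.
Likewise the summary memo reaches the status update by chaining the stated constraints.

the agenda, the budget email, the follow-up, the reply from legal, the revised draft, the summary memo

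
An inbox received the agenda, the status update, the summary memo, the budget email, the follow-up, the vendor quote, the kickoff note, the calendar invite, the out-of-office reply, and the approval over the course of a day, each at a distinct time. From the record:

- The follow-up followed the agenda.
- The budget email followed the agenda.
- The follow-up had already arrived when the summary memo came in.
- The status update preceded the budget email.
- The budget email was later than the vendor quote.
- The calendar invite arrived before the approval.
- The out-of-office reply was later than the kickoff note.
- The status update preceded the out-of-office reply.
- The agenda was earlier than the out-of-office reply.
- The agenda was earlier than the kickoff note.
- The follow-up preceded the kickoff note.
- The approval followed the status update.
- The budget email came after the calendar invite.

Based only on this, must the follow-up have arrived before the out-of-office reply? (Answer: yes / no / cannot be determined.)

Chain the constraints: the follow-up → the kickoff note → the out-of-office reply. Each link is directly stated, so the follow-up comes before the out-of-office reply.

yes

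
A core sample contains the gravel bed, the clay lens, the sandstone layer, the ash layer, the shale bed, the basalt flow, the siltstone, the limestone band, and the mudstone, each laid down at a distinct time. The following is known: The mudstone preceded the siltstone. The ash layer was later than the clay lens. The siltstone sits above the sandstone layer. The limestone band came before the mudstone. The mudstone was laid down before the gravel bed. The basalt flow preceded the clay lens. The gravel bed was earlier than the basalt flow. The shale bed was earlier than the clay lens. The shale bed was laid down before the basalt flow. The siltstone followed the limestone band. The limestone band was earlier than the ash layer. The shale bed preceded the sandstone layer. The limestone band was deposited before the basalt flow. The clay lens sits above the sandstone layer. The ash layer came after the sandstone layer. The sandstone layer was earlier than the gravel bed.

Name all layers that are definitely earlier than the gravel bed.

the limestone band, the mudstone, the sandstone layer, the shale bed

Directly stated before the gravel bed: the mudstone and the sandstone layer.
The limestone band reaches the gravel bed via the limestone band → the mudstone → the gravel bed.
The shale bed reaches the gravel bed via the shale bed → the sandstone layer → the gravel bed.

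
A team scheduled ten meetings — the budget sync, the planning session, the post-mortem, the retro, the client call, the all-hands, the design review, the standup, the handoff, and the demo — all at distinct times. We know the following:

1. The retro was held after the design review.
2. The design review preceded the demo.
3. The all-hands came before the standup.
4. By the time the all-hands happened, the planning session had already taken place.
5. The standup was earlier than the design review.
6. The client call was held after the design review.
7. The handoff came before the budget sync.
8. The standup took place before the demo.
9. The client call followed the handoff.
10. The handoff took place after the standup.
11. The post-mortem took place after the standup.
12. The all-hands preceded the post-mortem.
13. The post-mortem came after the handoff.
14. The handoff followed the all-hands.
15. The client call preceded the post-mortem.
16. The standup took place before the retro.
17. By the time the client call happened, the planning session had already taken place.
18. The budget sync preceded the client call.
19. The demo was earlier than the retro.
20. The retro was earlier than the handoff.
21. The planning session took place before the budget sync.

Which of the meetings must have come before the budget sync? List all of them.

Directly stated before the budget sync: the handoff and the planning session.
The all-hands reaches the budget sync via the all-hands → the handoff → the budget sync.
The demo reaches the budget sync via the demo → the retro → the handoff → the budget sync.
The design review reaches the budget sync via the design review → the retro → the handoff → the budget sync.
Likewise the retro and the standup each reach the budget sync by chaining the stated constraints.
No chain forces the post-mortem (or any of the others) ahead of the budget sync.

the all-hands, the demo, the design review, the handoff, the planning session, the retro, the standup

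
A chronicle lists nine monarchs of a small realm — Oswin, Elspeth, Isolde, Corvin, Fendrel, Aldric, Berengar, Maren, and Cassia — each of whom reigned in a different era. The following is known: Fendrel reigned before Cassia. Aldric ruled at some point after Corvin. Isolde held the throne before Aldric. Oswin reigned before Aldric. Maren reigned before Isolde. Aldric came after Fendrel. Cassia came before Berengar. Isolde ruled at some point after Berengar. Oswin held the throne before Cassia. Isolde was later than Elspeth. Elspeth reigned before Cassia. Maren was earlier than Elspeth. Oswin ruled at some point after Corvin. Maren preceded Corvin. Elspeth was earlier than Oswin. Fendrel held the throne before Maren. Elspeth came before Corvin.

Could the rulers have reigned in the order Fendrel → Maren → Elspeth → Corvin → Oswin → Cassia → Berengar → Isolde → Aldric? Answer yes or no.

yes

Check each stated constraint against the proposed order — e.g. Maren is ahead of Isolde; Fendrel is ahead of Aldric. Every pair is in the required order; nothing is violated.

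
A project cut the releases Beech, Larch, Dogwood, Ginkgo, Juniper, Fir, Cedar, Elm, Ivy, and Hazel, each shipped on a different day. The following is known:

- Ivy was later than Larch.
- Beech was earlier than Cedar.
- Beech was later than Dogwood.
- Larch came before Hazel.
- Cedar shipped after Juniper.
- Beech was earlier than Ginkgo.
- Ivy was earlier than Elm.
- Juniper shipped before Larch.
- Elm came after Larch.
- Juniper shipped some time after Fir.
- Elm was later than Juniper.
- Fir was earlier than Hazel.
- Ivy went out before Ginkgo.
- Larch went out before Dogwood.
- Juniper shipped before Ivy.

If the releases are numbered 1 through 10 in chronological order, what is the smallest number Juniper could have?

Fir must come before Juniper — 1 forced predecessor.
Nothing else is forced ahead of Juniper, so its earliest slot is position 1 + 1 = 2.

2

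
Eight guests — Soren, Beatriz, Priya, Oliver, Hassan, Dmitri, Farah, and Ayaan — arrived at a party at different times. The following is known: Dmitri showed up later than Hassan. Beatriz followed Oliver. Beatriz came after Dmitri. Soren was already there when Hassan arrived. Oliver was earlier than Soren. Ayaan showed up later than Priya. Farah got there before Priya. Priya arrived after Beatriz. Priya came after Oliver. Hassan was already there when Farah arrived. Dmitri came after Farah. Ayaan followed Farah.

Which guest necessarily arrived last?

Every other guest has a chain of constraints placing them before Ayaan, so Ayaan is last.

Ayaan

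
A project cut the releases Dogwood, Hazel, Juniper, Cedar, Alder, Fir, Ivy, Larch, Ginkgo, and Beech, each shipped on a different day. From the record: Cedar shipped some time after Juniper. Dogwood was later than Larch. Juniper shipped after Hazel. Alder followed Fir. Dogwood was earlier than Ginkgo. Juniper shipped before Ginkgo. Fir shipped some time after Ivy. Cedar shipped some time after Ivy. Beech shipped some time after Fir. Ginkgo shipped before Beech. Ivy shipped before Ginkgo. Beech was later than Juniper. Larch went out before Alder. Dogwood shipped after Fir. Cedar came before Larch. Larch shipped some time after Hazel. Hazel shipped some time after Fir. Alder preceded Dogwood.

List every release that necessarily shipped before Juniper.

Fir, Hazel, Ivy

Directly stated before Juniper: Hazel.
Fir reaches Juniper via Fir → Hazel → Juniper.
Ivy reaches Juniper via Ivy → Fir → Hazel → Juniper.
No chain forces Ginkgo (or any of the others) ahead of Juniper.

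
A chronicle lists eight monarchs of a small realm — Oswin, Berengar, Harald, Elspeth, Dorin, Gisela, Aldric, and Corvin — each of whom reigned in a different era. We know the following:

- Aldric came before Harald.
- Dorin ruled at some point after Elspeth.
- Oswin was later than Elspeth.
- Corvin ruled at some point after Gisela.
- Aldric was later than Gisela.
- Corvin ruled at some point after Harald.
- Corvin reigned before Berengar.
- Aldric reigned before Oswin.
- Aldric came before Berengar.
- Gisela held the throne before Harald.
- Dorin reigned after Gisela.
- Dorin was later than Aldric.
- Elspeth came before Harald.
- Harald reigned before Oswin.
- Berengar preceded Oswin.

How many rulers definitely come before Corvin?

Directly stated before Corvin: Gisela and Harald.
Aldric reaches Corvin via Aldric → Harald → Corvin.
Elspeth reaches Corvin via Elspeth → Harald → Corvin.
No chain forces Dorin (or any of the others) ahead of Corvin.
That's Aldric, Elspeth, Gisela, and Harald — 4 in all.

4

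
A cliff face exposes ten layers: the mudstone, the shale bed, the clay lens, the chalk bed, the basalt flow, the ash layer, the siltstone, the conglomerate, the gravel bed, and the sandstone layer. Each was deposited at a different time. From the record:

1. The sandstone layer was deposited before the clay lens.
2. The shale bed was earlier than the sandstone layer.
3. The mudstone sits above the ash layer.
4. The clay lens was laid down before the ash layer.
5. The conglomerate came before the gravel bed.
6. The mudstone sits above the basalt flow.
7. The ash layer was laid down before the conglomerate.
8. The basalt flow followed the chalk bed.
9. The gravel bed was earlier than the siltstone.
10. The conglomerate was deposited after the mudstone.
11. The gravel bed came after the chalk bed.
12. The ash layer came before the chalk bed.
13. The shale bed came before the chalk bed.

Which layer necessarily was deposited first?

The shale bed has a chain of constraints placing it before every other layer, so the shale bed must be first.

the shale bed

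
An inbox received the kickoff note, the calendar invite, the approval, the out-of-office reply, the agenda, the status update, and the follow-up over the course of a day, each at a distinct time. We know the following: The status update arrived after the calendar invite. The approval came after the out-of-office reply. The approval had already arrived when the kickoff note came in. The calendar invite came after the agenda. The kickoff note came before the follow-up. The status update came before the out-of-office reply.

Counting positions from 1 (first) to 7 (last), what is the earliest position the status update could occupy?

The agenda and the calendar invite must both come before the status update — 2 forced predecessors.
Nothing else is forced ahead of the status update, so its earliest slot is position 2 + 1 = 3.

3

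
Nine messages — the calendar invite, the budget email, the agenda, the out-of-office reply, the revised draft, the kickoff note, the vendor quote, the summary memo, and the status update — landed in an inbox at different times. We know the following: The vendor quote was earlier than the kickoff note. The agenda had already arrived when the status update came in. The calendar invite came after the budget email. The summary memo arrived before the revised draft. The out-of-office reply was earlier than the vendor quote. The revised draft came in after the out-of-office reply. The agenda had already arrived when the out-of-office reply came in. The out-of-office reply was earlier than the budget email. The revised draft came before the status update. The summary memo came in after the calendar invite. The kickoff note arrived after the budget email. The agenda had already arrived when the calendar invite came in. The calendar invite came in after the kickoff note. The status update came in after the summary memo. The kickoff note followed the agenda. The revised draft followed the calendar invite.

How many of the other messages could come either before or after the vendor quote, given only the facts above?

Forced before the vendor quote: the agenda and the out-of-office reply; forced after the vendor quote: the calendar invite, the kickoff note, the revised draft, the status update, and the summary memo.
That leaves the budget email with no forced order relative to the vendor quote — 1.

1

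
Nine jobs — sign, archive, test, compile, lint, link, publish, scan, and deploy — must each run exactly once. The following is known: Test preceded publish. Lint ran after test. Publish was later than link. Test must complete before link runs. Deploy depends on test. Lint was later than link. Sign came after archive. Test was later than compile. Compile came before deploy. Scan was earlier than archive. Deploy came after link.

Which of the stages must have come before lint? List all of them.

compile, link, test

Directly stated before lint: link and test.
Compile reaches lint via compile → test → lint.
No chain forces deploy (or any of the others) ahead of lint.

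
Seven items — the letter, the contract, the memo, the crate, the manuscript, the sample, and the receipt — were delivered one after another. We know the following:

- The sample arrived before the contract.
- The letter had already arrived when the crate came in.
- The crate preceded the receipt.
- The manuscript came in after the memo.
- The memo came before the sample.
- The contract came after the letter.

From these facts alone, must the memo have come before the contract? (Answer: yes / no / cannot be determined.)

Chain the constraints: the memo → the sample → the contract. Each link is directly stated, so the memo comes before the contract.

yes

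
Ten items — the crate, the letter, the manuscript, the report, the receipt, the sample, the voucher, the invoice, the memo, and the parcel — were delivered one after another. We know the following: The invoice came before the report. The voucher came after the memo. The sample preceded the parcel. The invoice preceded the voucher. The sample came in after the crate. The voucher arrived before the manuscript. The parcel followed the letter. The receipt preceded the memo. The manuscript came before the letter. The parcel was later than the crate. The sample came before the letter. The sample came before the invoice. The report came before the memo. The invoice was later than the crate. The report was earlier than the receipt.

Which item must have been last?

Every other item has a chain of constraints placing it before the parcel, so the parcel is last.

the parcel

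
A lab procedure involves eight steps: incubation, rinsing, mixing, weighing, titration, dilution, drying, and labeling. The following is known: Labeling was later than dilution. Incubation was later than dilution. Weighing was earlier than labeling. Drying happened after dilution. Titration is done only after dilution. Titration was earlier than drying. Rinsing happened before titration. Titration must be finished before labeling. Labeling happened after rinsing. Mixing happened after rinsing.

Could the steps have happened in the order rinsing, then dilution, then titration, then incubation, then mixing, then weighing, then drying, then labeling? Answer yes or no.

Check each stated constraint against the proposed order — e.g. dilution is ahead of labeling; rinsing is ahead of labeling. Every pair is in the required order; nothing is violated.

yes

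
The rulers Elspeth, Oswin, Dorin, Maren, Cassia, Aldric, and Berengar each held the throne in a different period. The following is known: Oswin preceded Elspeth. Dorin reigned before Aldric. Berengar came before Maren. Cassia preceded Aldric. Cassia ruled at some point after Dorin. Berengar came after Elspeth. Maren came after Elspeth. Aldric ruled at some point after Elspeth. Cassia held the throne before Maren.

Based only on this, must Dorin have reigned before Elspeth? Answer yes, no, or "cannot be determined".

No chain of stated constraints runs from Dorin to Elspeth, and none runs from Elspeth to Dorin either.
So the relative order of Dorin and Elspeth is not fixed by the given facts.

cannot be determined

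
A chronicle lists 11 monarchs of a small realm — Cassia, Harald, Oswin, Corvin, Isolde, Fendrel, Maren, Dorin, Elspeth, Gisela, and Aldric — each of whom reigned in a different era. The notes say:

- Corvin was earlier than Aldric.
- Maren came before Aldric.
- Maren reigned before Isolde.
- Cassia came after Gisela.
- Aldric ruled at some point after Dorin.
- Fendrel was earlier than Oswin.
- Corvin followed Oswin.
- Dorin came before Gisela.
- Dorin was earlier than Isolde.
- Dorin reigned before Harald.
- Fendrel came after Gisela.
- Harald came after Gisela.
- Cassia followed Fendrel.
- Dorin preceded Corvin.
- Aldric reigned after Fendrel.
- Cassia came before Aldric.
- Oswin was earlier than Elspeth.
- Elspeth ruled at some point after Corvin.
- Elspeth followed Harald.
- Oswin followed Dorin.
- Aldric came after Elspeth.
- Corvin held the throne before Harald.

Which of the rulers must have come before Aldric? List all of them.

Directly stated before Aldric: Cassia, Corvin, Dorin, Elspeth, Fendrel, and Maren.
Gisela reaches Aldric via Gisela → Cassia → Aldric.
Harald reaches Aldric via Harald → Elspeth → Aldric.
Oswin reaches Aldric via Oswin → Corvin → Aldric.
No chain forces Isolde ahead of Aldric.

Cassia, Corvin, Dorin, Elspeth, Fendrel, Gisela, Harald, Maren, Oswin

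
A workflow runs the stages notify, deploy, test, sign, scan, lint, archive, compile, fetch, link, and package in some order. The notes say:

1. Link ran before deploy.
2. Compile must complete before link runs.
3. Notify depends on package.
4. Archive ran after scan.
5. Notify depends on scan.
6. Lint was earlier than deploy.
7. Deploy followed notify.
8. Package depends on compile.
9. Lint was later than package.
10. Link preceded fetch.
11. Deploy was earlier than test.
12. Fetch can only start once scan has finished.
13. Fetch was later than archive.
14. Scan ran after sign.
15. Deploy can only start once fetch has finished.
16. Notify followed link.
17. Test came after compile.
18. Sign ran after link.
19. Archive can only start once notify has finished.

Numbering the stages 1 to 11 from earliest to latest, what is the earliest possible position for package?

2

Compile must come before package — 1 forced predecessor.
Nothing else is forced ahead of package, so its earliest slot is position 1 + 1 = 2.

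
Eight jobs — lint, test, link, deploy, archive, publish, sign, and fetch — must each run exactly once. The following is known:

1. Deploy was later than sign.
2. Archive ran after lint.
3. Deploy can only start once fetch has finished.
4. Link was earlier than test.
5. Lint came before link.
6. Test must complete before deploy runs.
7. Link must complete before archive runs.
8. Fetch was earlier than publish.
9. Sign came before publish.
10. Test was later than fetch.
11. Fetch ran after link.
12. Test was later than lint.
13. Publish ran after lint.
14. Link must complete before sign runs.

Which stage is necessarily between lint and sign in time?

link

Tracing the constraints gives lint → link → sign, so link sits after lint and before sign.
No other stage is forced both after lint and before sign.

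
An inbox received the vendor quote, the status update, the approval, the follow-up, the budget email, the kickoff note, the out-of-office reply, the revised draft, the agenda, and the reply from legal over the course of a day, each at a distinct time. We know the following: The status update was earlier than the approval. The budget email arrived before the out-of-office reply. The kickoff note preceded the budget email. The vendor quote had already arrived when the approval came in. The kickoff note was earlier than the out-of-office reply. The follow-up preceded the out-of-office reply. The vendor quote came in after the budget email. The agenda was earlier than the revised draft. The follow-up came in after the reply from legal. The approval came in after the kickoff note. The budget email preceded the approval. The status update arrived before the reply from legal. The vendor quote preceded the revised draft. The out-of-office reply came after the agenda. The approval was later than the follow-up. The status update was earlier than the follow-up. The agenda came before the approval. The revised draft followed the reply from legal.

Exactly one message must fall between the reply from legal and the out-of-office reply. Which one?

Tracing the constraints gives the reply from legal → the follow-up → the out-of-office reply, so the follow-up sits after the reply from legal and before the out-of-office reply.
No other message is forced both after the reply from legal and before the out-of-office reply.

the follow-up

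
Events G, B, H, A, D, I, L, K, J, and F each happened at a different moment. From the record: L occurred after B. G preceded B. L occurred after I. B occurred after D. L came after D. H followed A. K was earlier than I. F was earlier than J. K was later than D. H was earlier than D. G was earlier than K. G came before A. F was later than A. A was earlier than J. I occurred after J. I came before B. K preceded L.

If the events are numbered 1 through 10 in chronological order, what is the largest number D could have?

D must come before B, I, K, and L — 4 events forced after it.
Everything else can be placed before D in some valid order, so D can sit as late as position 10 − 4 = 6.

6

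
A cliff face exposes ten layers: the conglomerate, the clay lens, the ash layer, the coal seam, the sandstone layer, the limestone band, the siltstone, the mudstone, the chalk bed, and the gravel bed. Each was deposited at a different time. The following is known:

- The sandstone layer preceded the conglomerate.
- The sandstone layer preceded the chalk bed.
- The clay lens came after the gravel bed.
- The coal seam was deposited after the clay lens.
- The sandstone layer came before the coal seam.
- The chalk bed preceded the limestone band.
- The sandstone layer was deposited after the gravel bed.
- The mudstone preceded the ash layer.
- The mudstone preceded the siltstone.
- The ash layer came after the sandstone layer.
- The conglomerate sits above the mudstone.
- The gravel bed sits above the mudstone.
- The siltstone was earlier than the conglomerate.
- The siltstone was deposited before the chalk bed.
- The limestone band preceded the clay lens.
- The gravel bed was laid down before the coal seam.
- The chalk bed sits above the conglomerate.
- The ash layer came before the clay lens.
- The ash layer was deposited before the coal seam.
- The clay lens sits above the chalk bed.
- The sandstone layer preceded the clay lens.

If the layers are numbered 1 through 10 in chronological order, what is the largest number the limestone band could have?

8

The limestone band must come before the clay lens and the coal seam — 2 layers forced after it.
Everything else can be placed before the limestone band in some valid order, so the limestone band can sit as late as position 10 − 2 = 8.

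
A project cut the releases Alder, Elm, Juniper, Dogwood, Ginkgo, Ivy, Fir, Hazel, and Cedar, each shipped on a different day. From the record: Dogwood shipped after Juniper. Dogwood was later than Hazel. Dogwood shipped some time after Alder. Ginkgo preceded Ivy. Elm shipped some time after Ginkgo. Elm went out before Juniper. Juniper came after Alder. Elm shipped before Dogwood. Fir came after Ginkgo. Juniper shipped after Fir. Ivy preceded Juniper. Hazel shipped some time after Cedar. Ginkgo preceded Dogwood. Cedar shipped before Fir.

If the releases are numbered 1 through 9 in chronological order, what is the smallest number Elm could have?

Ginkgo must come before Elm — 1 forced predecessor.
Nothing else is forced ahead of Elm, so its earliest slot is position 1 + 1 = 2.

2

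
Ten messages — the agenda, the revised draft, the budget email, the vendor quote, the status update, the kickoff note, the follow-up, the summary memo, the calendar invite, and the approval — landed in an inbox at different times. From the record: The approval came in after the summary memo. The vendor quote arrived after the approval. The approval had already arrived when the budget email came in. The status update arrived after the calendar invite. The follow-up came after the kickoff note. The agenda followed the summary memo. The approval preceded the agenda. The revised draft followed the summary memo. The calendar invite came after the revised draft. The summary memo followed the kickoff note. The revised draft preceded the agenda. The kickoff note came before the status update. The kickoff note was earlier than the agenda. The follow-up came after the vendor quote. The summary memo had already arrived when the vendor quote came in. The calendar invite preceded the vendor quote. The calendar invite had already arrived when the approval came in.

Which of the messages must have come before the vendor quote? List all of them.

the approval, the calendar invite, the kickoff note, the revised draft, the summary memo

Directly stated before the vendor quote: the approval, the calendar invite, and the summary memo.
The kickoff note reaches the vendor quote via the kickoff note → the summary memo → the vendor quote.
The revised draft reaches the vendor quote via the revised draft → the calendar invite → the vendor quote.
No chain forces the agenda (or any of the others) ahead of the vendor quote.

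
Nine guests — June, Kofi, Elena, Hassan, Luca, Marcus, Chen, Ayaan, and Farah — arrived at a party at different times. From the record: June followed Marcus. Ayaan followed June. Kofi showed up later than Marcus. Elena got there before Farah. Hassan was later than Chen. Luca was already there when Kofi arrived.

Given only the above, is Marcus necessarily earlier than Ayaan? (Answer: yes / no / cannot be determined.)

yes

Chain the constraints: Marcus → June → Ayaan. Each link is directly stated, so Marcus comes before Ayaan.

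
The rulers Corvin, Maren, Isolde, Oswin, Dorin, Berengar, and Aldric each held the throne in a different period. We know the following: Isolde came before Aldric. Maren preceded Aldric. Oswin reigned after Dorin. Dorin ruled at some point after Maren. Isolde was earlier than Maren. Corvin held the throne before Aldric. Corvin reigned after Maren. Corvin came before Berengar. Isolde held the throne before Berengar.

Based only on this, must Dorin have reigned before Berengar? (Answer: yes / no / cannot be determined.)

No chain of stated constraints runs from Dorin to Berengar, and none runs from Berengar to Dorin either.
So the relative order of Dorin and Berengar is not fixed by the given facts.

cannot be determined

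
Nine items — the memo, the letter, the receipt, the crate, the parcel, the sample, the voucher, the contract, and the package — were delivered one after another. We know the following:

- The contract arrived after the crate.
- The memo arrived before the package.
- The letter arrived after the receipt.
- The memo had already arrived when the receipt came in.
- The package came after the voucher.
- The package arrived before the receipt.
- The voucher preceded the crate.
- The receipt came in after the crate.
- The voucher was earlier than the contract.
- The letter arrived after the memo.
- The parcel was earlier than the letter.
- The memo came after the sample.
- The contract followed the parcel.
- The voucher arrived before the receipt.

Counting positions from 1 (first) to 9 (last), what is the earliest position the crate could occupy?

2

The voucher must come before the crate — 1 forced predecessor.
Nothing else is forced ahead of the crate, so its earliest slot is position 1 + 1 = 2.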